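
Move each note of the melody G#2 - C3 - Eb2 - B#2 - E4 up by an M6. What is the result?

E#3 A3 C3 G##3 C#5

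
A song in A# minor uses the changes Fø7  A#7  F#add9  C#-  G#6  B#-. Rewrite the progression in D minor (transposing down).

A# minor down to D minor is an augmented fifth; each chord root moves by that interval while the quality stays the same.
Fø7: root F down an augmented fifth → Bbb, giving Bbbø7.
A#7: root A# down an augmented fifth → D, giving D7.
F#add9: root F# down an augmented fifth → Bb, giving Bbadd9.
C#-: root C# down an augmented fifth → F, giving F-.
G#6: root G# down an augmented fifth → C, giving C6.
B#-: root B# down an augmented fifth → E, giving E-.

Bbbø7 D7 Bbadd9 F- C6 E-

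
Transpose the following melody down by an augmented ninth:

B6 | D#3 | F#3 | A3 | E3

Ab5 C2 Eb2 Gb2 Db2

An augmented ninth down from B6 gives Ab5.
D#3: a ninth down reaches C, and 15 semitones makes it C2.
An augmented ninth down from F#3 gives Eb2.
A3 down an augmented ninth is Gb2.
E3: a ninth down reaches D, and 15 semitones makes it Db2.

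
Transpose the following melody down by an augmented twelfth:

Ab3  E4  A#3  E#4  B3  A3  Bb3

An augmented twelfth down from Ab3 gives Dbb2.
An augmented twelfth down from E4 gives Ab2.
A#3: a twelfth down reaches D, and 20 semitones makes it D2.
E#4: a twelfth down reaches A, and 20 semitones makes it A2.
B3 down an augmented twelfth is Eb2.
A3 down an augmented twelfth is Db2.
Bb3 down an augmented twelfth is Ebb2.

Dbb2 Ab2 D2 A2 Eb2 Db2 Ebb2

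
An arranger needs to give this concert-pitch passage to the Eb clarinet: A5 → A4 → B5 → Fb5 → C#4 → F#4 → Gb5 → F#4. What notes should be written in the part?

F#5 F#4 G#5 Db5 A#3 D#4 Eb5 D#4

Written C4 sounds as Eb4 on the Eb clarinet, so concert pitches are written a minor third down.
A5 -> F#5
A4 -> F#4
B5 -> G#5
Fb5 -> Db5
C#4 -> A#3
F#4 -> D#4
Gb5 -> Eb5
F#4 -> D#4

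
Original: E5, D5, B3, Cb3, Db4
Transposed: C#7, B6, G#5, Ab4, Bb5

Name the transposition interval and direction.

From E5 to C#7 is 13 letter names — a thirteenth of some quality.
E5 to C#7 is 21 semitones, which makes it a major thirteenth; the second version is higher, so the direction is up.
Checking another pair — Db4 → Bb5 — gives the same interval.

up a major thirteenth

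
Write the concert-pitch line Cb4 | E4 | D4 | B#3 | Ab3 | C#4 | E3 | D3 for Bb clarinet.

Db4 F#4 E4 C##4 Bb3 D#4 F#3 E3

Written C4 sounds as Bb3 on the Bb clarinet, so concert pitches are written a major second up.
Cb4 -> Db4
E4 -> F#4
D4 -> E4
B#3 -> C##4
Ab3 -> Bb3
C#4 -> D#4
E3 -> F#3
D3 -> E3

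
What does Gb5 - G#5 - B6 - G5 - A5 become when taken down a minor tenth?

Eb4 E#4 G#5 E4 F#4

A minor tenth down from Gb5 gives Eb4.
G#5: a tenth down reaches E, and 15 semitones makes it E#4.
B6 down a minor tenth is G#5.
G5: a tenth down reaches E, and 15 semitones makes it E4.
A5: a tenth down reaches F, and 15 semitones makes it F#4.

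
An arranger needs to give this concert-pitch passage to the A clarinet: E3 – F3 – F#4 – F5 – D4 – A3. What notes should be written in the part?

Written C4 sounds as A3 on the A clarinet, so concert pitches are written a minor third up.
E3 -> G3
F3 -> Ab3
F#4 -> A4
F5 -> Ab5
D4 -> F4
A3 -> C4

G3 Ab3 A4 Ab5 F4 C4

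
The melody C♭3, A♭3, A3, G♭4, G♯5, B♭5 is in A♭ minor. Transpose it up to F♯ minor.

From A♭ up to F♯ is an augmented sixth; apply that to each pitch.
Cb3 gives A3
Ab3 gives F#4
A3 gives F##4
Gb4 gives E5
G#5 gives E##6
Bb5 gives G#6

A3 F#4 F##4 E5 E##6 G#6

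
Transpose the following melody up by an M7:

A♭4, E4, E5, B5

G5 D#5 D#6 A#6

Ab4 up a major seventh is G5.
E4: a seventh up reaches D, and 11 semitones makes it D#5.
A major seventh up from E5 gives D#6.
B5: a seventh up reaches A, and 11 semitones makes it A#6.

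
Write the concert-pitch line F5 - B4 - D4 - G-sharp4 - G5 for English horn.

The English horn sounds a perfect fifth below written, so the written part must be a perfect fifth above concert — transpose each note up.
F5 to C6
B4 to F#5
D4 to A4
G#4 to D#5
G5 to D6

C6 F#5 A4 D#5 D6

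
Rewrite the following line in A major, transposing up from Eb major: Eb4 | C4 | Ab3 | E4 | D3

Eb major to A major up is an augmented fourth, so every note moves up by that interval.
Eb4 -> A4
C4 -> F#4
Ab3 -> D4
E4 -> A#4
D3 -> G#3

A4 F#4 D4 A#4 G#3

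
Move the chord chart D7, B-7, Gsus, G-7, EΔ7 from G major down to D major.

A7 F#-7 Dsus D-7 BΔ7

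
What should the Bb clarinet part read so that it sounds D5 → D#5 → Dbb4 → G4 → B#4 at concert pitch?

Written C4 sounds as Bb3 on the Bb clarinet, so concert pitches are written a major second up.
D5 -> E5
D#5 -> E#5
Dbb4 -> Ebb4
G4 -> A4
B#4 -> C##5

E5 E#5 Ebb4 A4 C##5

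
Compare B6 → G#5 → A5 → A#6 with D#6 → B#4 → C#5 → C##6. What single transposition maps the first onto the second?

From B6 to D#6 is 6 letter names — a sixth of some quality.
D#6 to B6 is 8 semitones, which makes it a minor sixth; the second version is lower, so the direction is down.
Checking another pair — A#6 → C##6 — gives the same interval.

down a minor sixth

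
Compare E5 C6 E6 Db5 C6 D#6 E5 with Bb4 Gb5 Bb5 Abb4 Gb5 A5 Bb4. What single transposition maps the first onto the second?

down an augmented fourth

From E5 to Bb4 is 4 letter names — a fourth of some quality.
Bb4 to E5 is 6 semitones, which makes it an augmented fourth; the second version is lower, so the direction is down.
Checking another pair — E5 → Bb4 — gives the same interval.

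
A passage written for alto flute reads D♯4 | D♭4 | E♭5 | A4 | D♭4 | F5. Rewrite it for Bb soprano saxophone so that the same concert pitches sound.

First find concert pitch: the alto flute sounds a perfect fourth below written, so D♯4 D♭4 E♭5 A4 D♭4 F5 sounds A#3 Ab3 Bb4 E4 Ab3 C5.
Then write for Bb soprano saxophone: it sounds a major second below written, so the part must be a major second above concert.
A#3 → B#3
Ab3 → Bb3
Bb4 → C5
E4 → F#4
Ab3 → Bb3
C5 → D5

B#3 Bb3 C5 F#4 Bb3 D5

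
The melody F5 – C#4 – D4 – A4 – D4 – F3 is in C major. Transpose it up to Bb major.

Eb6 B4 C5 G5 C5 Eb4

From C up to Bb is a minor seventh; apply that to each pitch.
F5 -> Eb6
C#4 -> B4
D4 -> C5
A4 -> G5
D4 -> C5
F3 -> Eb4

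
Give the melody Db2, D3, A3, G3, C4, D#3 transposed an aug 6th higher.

B2 B#3 F##4 E#4 A#4 B##3

An augmented sixth up from Db2 gives B2.
D3 up an augmented sixth is B#3.
A3: a sixth up reaches F, and 10 semitones makes it F##4.
G3: a sixth up reaches E, and 10 semitones makes it E#4.
An augmented sixth up from C4 gives A#4.
D#3 up an augmented sixth is B##3.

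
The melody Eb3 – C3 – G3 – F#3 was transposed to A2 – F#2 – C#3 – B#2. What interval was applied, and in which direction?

Take the first pair: Eb3 → A2. E to A spans 5 letter names, so the interval is some kind of fifth.
A2 to Eb3 is 6 semitones, which makes it a diminished fifth; the second version is lower, so the direction is down.
Checking another pair — F#3 → B#2 — gives the same interval.

down a diminished fifth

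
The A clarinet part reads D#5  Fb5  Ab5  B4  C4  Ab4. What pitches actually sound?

B#4 Db5 F5 G#4 A3 F4

Written C4 on the A clarinet sounds as A3, a minor third lower; apply that shift to every note.
D#5 -> B#4
Fb5 -> Db5
Ab5 -> F5
B4 -> G#4
C4 -> A3
Ab4 -> F4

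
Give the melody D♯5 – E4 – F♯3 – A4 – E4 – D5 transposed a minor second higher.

E5 F4 G3 Bb4 F4 Eb5

D#5 up a minor second is E5.
A minor second up from E4 gives F4.
A minor second up from F#3 gives G3.
A4: a second up reaches B, and 1 semitone makes it Bb4.
E4 up a minor second is F4.
A minor second up from D5 gives Eb5.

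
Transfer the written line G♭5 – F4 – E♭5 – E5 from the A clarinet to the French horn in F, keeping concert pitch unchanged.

First find concert pitch: the A clarinet sounds a minor third below written, so G♭5 F4 E♭5 E5 sounds Eb5 D4 C5 C#5.
Then write for French horn in F: it sounds a perfect fifth below written, so the part must be a perfect fifth above concert.
Eb5 → Bb5
D4 → A4
C5 → G5
C#5 → G#5

Bb5 A4 G5 G#5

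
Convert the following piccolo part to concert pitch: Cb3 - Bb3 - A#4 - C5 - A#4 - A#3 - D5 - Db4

Cb4 Bb4 A#5 C6 A#5 A#4 D6 Db5

Written C4 on the piccolo sounds as C5, a perfect octave higher; apply that shift to every note.
Cb3 → Cb4
Bb3 → Bb4
A#4 → A#5
C5 → C6
A#4 → A#5
A#3 → A#4
D5 → D6
Db4 → Db5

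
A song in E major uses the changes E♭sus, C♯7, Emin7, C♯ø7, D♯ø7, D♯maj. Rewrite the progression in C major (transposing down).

E major down to C major is a major third; each chord root moves by that interval while the quality stays the same.
E♭sus: root E♭ down a major third → Cb, giving Cbsus.
C♯7: root C♯ down a major third → A, giving A7.
Emin7: root E down a major third → C, giving Cmin7.
C♯ø7: root C♯ down a major third → A, giving Aø7.
D♯ø7: root D♯ down a major third → B, giving Bø7.
D♯maj: root D♯ down a major third → B, giving Bmaj.

Cbsus A7 Cmin7 Aø7 Bø7 Bmaj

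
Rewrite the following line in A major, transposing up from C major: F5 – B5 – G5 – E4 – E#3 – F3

D6 G#6 E6 C#5 C##4 D4

From C up to A is a major sixth; apply that to each pitch.
F5 -> D6
B5 -> G#6
G5 -> E6
E4 -> C#5
E#3 -> C##4
F3 -> D4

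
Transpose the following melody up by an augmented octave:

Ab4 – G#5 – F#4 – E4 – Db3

Ab4 to A5
G#5 to G##6
F#4 to F##5
E4 to E#5
Db3 to D4

A5 G##6 F##5 E#5 D4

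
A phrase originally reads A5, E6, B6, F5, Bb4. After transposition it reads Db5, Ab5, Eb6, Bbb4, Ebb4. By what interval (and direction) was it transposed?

down an augmented fifth

Take the first pair: A5 → Db5. A to D spans 5 letter names, so the interval is some kind of fifth.
Db5 to A5 is 8 semitones, which makes it an augmented fifth; the second version is lower, so the direction is down.
Checking another pair — Bb4 → Ebb4 — gives the same interval.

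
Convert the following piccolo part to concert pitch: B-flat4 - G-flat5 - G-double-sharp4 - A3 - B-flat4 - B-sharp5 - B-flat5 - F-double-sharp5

The piccolo sounds a perfect octave above written, so transpose each written note up a perfect octave.
Bb4 gives Bb5
Gb5 gives Gb6
G##4 gives G##5
A3 gives A4
Bb4 gives Bb5
B#5 gives B#6
Bb5 gives Bb6
F##5 gives F##6

Bb5 Gb6 G##5 A4 Bb5 B#6 Bb6 F##6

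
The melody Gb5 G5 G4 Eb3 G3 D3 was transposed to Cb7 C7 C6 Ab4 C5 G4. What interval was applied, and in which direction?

From Gb5 to Cb7 is 11 letter names — an eleventh of some quality.
Gb5 to Cb7 is 17 semitones, which makes it a perfect eleventh; the second version is higher, so the direction is up.
Checking another pair — D3 → G4 — gives the same interval.

up a perfect eleventh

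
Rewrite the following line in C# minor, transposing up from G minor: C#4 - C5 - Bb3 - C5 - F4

F##4 F#5 E4 F#5 B4

From G up to C# is an augmented fourth; apply that to each pitch.
C#4 becomes F##4
C5 becomes F#5
Bb3 becomes E4
C5 becomes F#5
F4 becomes B4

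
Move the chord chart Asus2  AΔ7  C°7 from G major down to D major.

G major down to D major is a perfect fourth; each chord root moves by that interval while the quality stays the same.
Asus2: root A down a perfect fourth → E, giving Esus2.
AΔ7: root A down a perfect fourth → E, giving EΔ7.
C°7: root C down a perfect fourth → G, giving G°7.

Esus2 EΔ7 G°7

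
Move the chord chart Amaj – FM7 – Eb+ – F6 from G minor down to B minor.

C#maj AM7 G+ A6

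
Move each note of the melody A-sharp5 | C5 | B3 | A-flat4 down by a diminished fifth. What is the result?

D##5 F#4 E#3 D4

A#5 gives D##5
C5 gives F#4
B3 gives E#3
Ab4 gives D4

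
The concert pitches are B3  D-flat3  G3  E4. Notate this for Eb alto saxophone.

G#4 Bb3 E4 C#5

The Eb alto saxophone sounds a major sixth below written, so the written part must be a major sixth above concert — transpose each note up.
B3 to G#4
Db3 to Bb3
G3 to E4
E4 to C#5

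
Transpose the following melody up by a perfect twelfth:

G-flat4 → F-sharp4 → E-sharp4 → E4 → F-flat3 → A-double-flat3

Gb4 up a perfect twelfth is Db6.
F#4: a twelfth up reaches C, and 19 semitones makes it C#6.
A perfect twelfth up from E#4 gives B#5.
E4: a twelfth up reaches B, and 19 semitones makes it B5.
Fb3: a twelfth up reaches C, and 19 semitones makes it Cb5.
A perfect twelfth up from Abb3 gives Ebb5.

Db6 C#6 B#5 B5 Cb5 Ebb5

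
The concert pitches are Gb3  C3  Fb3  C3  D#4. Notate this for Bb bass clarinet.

Ab4 D4 Gb4 D4 E#5

Written C4 sounds as Bb2 on the Bb bass clarinet, so concert pitches are written a major ninth up.
Gb3 to Ab4
C3 to D4
Fb3 to Gb4
C3 to D4
D#4 to E#5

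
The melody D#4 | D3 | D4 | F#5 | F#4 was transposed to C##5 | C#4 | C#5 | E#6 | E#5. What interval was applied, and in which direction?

up a major seventh

From D#4 to C##5 is 7 letter names — a seventh of some quality.
D#4 to C##5 is 11 semitones, which makes it a major seventh; the second version is higher, so the direction is up.
Checking another pair — F#4 → E#5 — gives the same interval.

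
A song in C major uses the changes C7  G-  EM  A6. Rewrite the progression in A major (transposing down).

A7 E- C#M F#6

C major down to A major is a minor third; each chord root moves by that interval while the quality stays the same.
C7: root C down a minor third → A, giving A7.
G-: root G down a minor third → E, giving E-.
EM: root E down a minor third → C#, giving C#M.
A6: root A down a minor third → F#, giving F#6.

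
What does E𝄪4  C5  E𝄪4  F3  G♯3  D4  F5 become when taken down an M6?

G##3 Eb4 G##3 Ab2 B2 F3 Ab4

E##4 gives G##3
C5 gives Eb4
E##4 gives G##3
F3 gives Ab2
G#3 gives B2
D4 gives F3
F5 gives Ab4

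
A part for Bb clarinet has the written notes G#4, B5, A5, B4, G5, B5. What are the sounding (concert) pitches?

The Bb clarinet sounds a major second below written, so transpose each written note down a major second.
G#4 to F#4
B5 to A5
A5 to G5
B4 to A4
G5 to F5
B5 to A5

F#4 A5 G5 A4 F5 A5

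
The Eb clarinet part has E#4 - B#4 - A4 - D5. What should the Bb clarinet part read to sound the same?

A#4 E#5 D5 G5

First find concert pitch: the Eb clarinet sounds a minor third above written, so E#4 B#4 A4 D5 sounds G#4 D#5 C5 F5.
Then write for Bb clarinet: it sounds a major second below written, so the part must be a major second above concert.
G#4 → A#4
D#5 → E#5
C5 → D5
F5 → G5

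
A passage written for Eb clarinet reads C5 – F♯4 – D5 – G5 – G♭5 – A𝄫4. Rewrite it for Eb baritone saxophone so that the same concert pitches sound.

C7 F#6 D7 G7 Gb7 Abb6

First find concert pitch: the Eb clarinet sounds a minor third above written, so C5 F♯4 D5 G5 G♭5 A𝄫4 sounds Eb5 A4 F5 Bb5 Bbb5 Cbb5.
Then write for Eb baritone saxophone: it sounds a major thirteenth below written, so the part must be a major thirteenth above concert.
Eb5 → C7
A4 → F#6
F5 → D7
Bb5 → G7
Bbb5 → Gb7
Cbb5 → Abb6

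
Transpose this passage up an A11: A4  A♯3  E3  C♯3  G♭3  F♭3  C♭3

A4: an eleventh up reaches D, and 18 semitones makes it D#6.
An augmented eleventh up from A#3 gives D##5.
An augmented eleventh up from E3 gives A#4.
An augmented eleventh up from C#3 gives F##4.
An augmented eleventh up from Gb3 gives C5.
Fb3: an eleventh up reaches B, and 18 semitones makes it Bb4.
Cb3 up an augmented eleventh is F4.

D#6 D##5 A#4 F##4 C5 Bb4 F4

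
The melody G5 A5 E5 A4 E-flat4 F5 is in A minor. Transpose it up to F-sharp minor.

E6 F#6 C#6 F#5 C5 D6

A minor to F-sharp minor up is a major sixth, so every note moves up by that interval.
G5 → E6
A5 → F#6
E5 → C#6
A4 → F#5
Eb4 → C5
F5 → D6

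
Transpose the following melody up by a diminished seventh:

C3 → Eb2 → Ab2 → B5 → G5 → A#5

Bbb3 Dbb3 Gbb3 Ab6 Fb6 G6

C3 -> Bbb3
Eb2 -> Dbb3
Ab2 -> Gbb3
B5 -> Ab6
G5 -> Fb6
A#5 -> G6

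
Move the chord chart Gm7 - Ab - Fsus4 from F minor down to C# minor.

F minor down to C# minor is a diminished fourth; each chord root moves by that interval while the quality stays the same.
Gm7: root G down a diminished fourth → D#, giving D#m7.
Ab: root Ab down a diminished fourth → E, giving E.
Fsus4: root F down a diminished fourth → C#, giving C#sus4.

D#m7 E C#sus4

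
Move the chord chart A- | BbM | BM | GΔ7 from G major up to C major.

D- EbM EM CΔ7

G major up to C major is a perfect fourth; each chord root moves by that interval while the quality stays the same.
A-: root A up a perfect fourth → D, giving D-.
BbM: root Bb up a perfect fourth → Eb, giving EbM.
BM: root B up a perfect fourth → E, giving EM.
GΔ7: root G up a perfect fourth → C, giving CΔ7.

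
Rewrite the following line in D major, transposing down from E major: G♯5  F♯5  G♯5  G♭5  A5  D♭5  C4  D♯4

From E down to D is a major second; apply that to each pitch.
G#5 → F#5
F#5 → E5
G#5 → F#5
Gb5 → Fb5
A5 → G5
Db5 → Cb5
C4 → Bb3
D#4 → C#4

F#5 E5 F#5 Fb5 G5 Cb5 Bb3 C#4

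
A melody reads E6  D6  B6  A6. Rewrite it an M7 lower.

F5 Eb5 C6 Bb5

E6: a seventh down reaches F, and 11 semitones makes it F5.
D6 down a major seventh is Eb5.
B6: a seventh down reaches C, and 11 semitones makes it C6.
A major seventh down from A6 gives Bb5.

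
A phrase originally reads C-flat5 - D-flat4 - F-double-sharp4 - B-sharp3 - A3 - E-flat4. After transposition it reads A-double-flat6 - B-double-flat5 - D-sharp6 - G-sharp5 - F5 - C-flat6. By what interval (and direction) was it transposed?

up a minor thirteenth

From Cb5 to Abb6 is 13 letter names — a thirteenth of some quality.
Cb5 to Abb6 is 20 semitones, which makes it a minor thirteenth; the second version is higher, so the direction is up.
Checking another pair — Eb4 → Cb6 — gives the same interval.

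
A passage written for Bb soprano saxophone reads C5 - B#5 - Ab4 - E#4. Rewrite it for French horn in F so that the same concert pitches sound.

F5 E#6 Db5 A#4

First find concert pitch: the Bb soprano saxophone sounds a major second below written, so C5 B#5 Ab4 E#4 sounds Bb4 A#5 Gb4 D#4.
Then write for French horn in F: it sounds a perfect fifth below written, so the part must be a perfect fifth above concert.
Bb4 → F5
A#5 → E#6
Gb4 → Db5
D#4 → A#4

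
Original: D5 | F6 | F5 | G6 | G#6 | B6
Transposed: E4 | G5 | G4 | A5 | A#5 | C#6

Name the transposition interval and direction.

down a minor seventh

From D5 to E4 is 7 letter names — a seventh of some quality.
E4 to D5 is 10 semitones, which makes it a minor seventh; the second version is lower, so the direction is down.
Checking another pair — B6 → C#6 — gives the same interval.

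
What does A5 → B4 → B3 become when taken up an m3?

C6 D5 D4

A5 becomes C6
B4 becomes D5
B3 becomes D4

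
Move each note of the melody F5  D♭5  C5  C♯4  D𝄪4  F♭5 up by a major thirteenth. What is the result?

A major thirteenth up from F5 gives D7.
A major thirteenth up from Db5 gives Bb6.
A major thirteenth up from C5 gives A6.
C#4 up a major thirteenth is A#5.
D##4 up a major thirteenth is B##5.
A major thirteenth up from Fb5 gives Db7.

D7 Bb6 A6 A#5 B##5 Db7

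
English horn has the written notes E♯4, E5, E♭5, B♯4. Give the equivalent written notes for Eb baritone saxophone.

F##5 F#6 F6 C##6

First find concert pitch: the English horn sounds a perfect fifth below written, so E♯4 E5 E♭5 B♯4 sounds A#3 A4 Ab4 E#4.
Then write for Eb baritone saxophone: it sounds a major thirteenth below written, so the part must be a major thirteenth above concert.
A#3 → F##5
A4 → F#6
Ab4 → F6
E#4 → C##6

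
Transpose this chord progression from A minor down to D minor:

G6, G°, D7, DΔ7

C6 C° G7 GΔ7

A minor down to D minor is a perfect fifth; each chord root moves by that interval while the quality stays the same.
G6: root G down a perfect fifth → C, giving C6.
G°: root G down a perfect fifth → C, giving C°.
D7: root D down a perfect fifth → G, giving G7.
DΔ7: root D down a perfect fifth → G, giving GΔ7.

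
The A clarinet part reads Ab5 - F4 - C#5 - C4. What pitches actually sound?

F5 D4 A#4 A3

The A clarinet sounds a minor third below written, so transpose each written note down a minor third.
Ab5 to F5
F4 to D4
C#5 to A#4
C4 to A3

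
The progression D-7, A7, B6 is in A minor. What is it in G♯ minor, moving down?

A minor down to G♯ minor is a minor second; each chord root moves by that interval while the quality stays the same.
D-7: root D down a minor second → C#, giving C#-7.
A7: root A down a minor second → G#, giving G#7.
B6: root B down a minor second → A#, giving A#6.

C#-7 G#7 A#6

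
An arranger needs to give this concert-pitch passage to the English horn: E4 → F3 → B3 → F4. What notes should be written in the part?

Written C4 sounds as F3 on the English horn, so concert pitches are written a perfect fifth up.
E4 gives B4
F3 gives C4
B3 gives F#4
F4 gives C5

B4 C4 F#4 C5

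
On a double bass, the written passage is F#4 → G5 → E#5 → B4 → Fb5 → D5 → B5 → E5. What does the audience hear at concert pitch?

F#3 G4 E#4 B3 Fb4 D4 B4 E4

Written C4 on the double bass sounds as C3, a perfect octave lower; apply that shift to every note.
F#4 gives F#3
G5 gives G4
E#5 gives E#4
B4 gives B3
Fb5 gives Fb4
D5 gives D4
B5 gives B4
E5 gives E4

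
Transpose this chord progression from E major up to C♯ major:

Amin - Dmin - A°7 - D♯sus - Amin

F#min Bmin F#°7 B#sus F#min

E major up to C♯ major is a major sixth; each chord root moves by that interval while the quality stays the same.
Amin: root A up a major sixth → F#, giving F#min.
Dmin: root D up a major sixth → B, giving Bmin.
A°7: root A up a major sixth → F#, giving F#°7.
D♯sus: root D♯ up a major sixth → B#, giving B#sus.
Amin: root A up a major sixth → F#, giving F#min.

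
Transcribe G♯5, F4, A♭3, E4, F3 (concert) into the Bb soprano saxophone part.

A#5 G4 Bb3 F#4 G3

The Bb soprano saxophone sounds a major second below written, so the written part must be a major second above concert — transpose each note up.
G#5 gives A#5
F4 gives G4
Ab3 gives Bb3
E4 gives F#4
F3 gives G3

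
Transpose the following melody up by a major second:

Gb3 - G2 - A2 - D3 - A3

Ab3 A2 B2 E3 B3

Gb3 up a major second is Ab3.
G2: a second up reaches A, and 2 semitones makes it A2.
A major second up from A2 gives B2.
A major second up from D3 gives E3.
A3: a second up reaches B, and 2 semitones makes it B3.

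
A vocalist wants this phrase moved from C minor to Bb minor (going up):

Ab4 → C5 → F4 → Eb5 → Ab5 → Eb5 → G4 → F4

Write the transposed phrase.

C minor to Bb minor up is a minor seventh, so every note moves up by that interval.
Ab4 becomes Gb5
C5 becomes Bb5
F4 becomes Eb5
Eb5 becomes Db6
Ab5 becomes Gb6
Eb5 becomes Db6
G4 becomes F5
F4 becomes Eb5

Gb5 Bb5 Eb5 Db6 Gb6 Db6 F5 Eb5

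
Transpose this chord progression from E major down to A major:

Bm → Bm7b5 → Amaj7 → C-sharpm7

E major down to A major is a perfect fifth; each chord root moves by that interval while the quality stays the same.
Bm: root B down a perfect fifth → E, giving Em.
Bm7b5: root B down a perfect fifth → E, giving Em7b5.
Amaj7: root A down a perfect fifth → D, giving Dmaj7.
C-sharpm7: root C-sharp down a perfect fifth → F#, giving F#m7.

Em Em7b5 Dmaj7 F#m7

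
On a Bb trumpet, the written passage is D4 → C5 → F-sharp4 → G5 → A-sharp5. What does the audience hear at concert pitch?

C4 Bb4 E4 F5 G#5

Written C4 on the Bb trumpet sounds as Bb3, a major second lower; apply that shift to every note.
D4 to C4
C5 to Bb4
F#4 to E4
G5 to F5
A#5 to G#5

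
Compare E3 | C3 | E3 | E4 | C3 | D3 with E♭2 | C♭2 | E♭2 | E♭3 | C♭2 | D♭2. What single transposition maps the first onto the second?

From E3 to Eb2 is 8 letter names — an octave of some quality.
Eb2 to E3 is 13 semitones, which makes it an augmented octave; the second version is lower, so the direction is down.
Checking another pair — D3 → Db2 — gives the same interval.

down an augmented octave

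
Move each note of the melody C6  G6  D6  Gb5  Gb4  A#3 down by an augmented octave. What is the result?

An augmented octave down from C6 gives Cb5.
An augmented octave down from G6 gives Gb5.
D6 down an augmented octave is Db5.
Gb5 down an augmented octave is Gbb4.
Gb4 down an augmented octave is Gbb3.
An augmented octave down from A#3 gives A2.

Cb5 Gb5 Db5 Gbb4 Gbb3 A2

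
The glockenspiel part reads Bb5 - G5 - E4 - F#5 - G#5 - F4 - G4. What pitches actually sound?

The glockenspiel sounds a perfect fifteenth above written, so transpose each written note up a perfect fifteenth.
Bb5 to Bb7
G5 to G7
E4 to E6
F#5 to F#7
G#5 to G#7
F4 to F6
G4 to G6

Bb7 G7 E6 F#7 G#7 F6 G6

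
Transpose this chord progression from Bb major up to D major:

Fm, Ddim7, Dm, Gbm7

Bb major up to D major is a major third; each chord root moves by that interval while the quality stays the same.
Fm: root F up a major third → A, giving Am.
Ddim7: root D up a major third → F#, giving F#dim7.
Dm: root D up a major third → F#, giving F#m.
Gbm7: root Gb up a major third → Bb, giving Bbm7.

Am F#dim7 F#m Bbm7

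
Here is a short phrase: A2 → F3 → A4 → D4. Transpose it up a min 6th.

F3 Db4 F5 Bb4

A2 up a minor sixth is F3.
A minor sixth up from F3 gives Db4.
A4 up a minor sixth is F5.
A minor sixth up from D4 gives Bb4.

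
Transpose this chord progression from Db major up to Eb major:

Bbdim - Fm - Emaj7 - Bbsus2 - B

Cdim Gm F#maj7 Csus2 C#

Db major up to Eb major is a major second; each chord root moves by that interval while the quality stays the same.
Bbdim: root Bb up a major second → C, giving Cdim.
Fm: root F up a major second → G, giving Gm.
Emaj7: root E up a major second → F#, giving F#maj7.
Bbsus2: root Bb up a major second → C, giving Csus2.
B: root B up a major second → C#, giving C#.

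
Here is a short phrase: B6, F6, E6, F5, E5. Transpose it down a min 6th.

D#6 A5 G#5 A4 G#4

A minor sixth down from B6 gives D#6.
F6: a sixth down reaches A, and 8 semitones makes it A5.
E6: a sixth down reaches G, and 8 semitones makes it G#5.
A minor sixth down from F5 gives A4.
E5: a sixth down reaches G, and 8 semitones makes it G#4.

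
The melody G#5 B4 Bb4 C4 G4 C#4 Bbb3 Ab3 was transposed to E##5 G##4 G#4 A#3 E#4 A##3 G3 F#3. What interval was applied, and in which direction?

down a diminished third

Take the first pair: G#5 → E##5. G to E spans 3 letter names, so the interval is some kind of third.
E##5 to G#5 is 2 semitones, which makes it a diminished third; the second version is lower, so the direction is down.
Checking another pair — Ab3 → F#3 — gives the same interval.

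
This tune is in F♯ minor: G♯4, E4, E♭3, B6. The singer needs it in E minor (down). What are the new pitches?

F#4 D4 Db3 A6

From F♯ down to E is a major second; apply that to each pitch.
G#4 → F#4
E4 → D4
Eb3 → Db3
B6 → A6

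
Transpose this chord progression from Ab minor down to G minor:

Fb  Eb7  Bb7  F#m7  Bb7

Eb D7 A7 E#m7 A7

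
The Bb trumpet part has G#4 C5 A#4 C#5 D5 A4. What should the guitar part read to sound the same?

First find concert pitch: the Bb trumpet sounds a major second below written, so G#4 C5 A#4 C#5 D5 A4 sounds F#4 Bb4 G#4 B4 C5 G4.
Then write for guitar: it sounds a perfect octave below written, so the part must be a perfect octave above concert.
F#4 → F#5
Bb4 → Bb5
G#4 → G#5
B4 → B5
C5 → C6
G4 → G5

F#5 Bb5 G#5 B5 C6 G5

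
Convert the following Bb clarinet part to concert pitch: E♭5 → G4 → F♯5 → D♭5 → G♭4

Db5 F4 E5 Cb5 Fb4

Written C4 on the Bb clarinet sounds as Bb3, a major second lower; apply that shift to every note.
Eb5 to Db5
G4 to F4
F#5 to E5
Db5 to Cb5
Gb4 to Fb4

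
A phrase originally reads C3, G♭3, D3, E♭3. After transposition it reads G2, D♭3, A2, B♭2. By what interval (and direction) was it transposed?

down a perfect fourth

From C3 to G2 is 4 letter names — a fourth of some quality.
G2 to C3 is 5 semitones, which makes it a perfect fourth; the second version is lower, so the direction is down.
Checking another pair — Eb3 → Bb2 — gives the same interval.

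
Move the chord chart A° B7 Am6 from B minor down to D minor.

B minor down to D minor is a major sixth; each chord root moves by that interval while the quality stays the same.
A°: root A down a major sixth → C, giving C°.
B7: root B down a major sixth → D, giving D7.
Am6: root A down a major sixth → C, giving Cm6.

C° D7 Cm6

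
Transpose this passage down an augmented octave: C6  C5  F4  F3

Cb5 Cb4 Fb3 Fb2

C6: an octave down reaches C, and 13 semitones makes it Cb5.
An augmented octave down from C5 gives Cb4.
F4 down an augmented octave is Fb3.
An augmented octave down from F3 gives Fb2.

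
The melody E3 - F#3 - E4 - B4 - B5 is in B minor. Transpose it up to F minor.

From B up to F is a diminished fifth; apply that to each pitch.
E3 gives Bb3
F#3 gives C4
E4 gives Bb4
B4 gives F5
B5 gives F6

Bb3 C4 Bb4 F5 F6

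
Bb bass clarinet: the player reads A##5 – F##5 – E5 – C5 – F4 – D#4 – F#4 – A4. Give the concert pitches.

G##4 E#4 D4 Bb3 Eb3 C#3 E3 G3

The Bb bass clarinet sounds a major ninth below written, so transpose each written note down a major ninth.
A##5 → G##4
F##5 → E#4
E5 → D4
C5 → Bb3
F4 → Eb3
D#4 → C#3
F#4 → E3
A4 → G3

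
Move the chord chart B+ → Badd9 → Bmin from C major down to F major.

E+ Eadd9 Emin

C major down to F major is a perfect fifth; each chord root moves by that interval while the quality stays the same.
B+: root B down a perfect fifth → E, giving E+.
Badd9: root B down a perfect fifth → E, giving Eadd9.
Bmin: root B down a perfect fifth → E, giving Emin.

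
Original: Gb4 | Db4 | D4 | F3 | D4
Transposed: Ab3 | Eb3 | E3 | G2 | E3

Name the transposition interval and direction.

down a minor seventh

Take the first pair: Gb4 → Ab3. G to A spans 7 letter names, so the interval is some kind of seventh.
Ab3 to Gb4 is 10 semitones, which makes it a minor seventh; the second version is lower, so the direction is down.
Checking another pair — D4 → E3 — gives the same interval.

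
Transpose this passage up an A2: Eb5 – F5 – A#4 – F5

F#5 G#5 B##4 G#5

Eb5 becomes F#5
F5 becomes G#5
A#4 becomes B##4
F5 becomes G#5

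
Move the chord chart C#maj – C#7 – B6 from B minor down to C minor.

Dmaj D7 C6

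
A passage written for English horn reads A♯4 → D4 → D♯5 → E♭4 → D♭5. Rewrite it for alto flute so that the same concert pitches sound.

First find concert pitch: the English horn sounds a perfect fifth below written, so A♯4 D4 D♯5 E♭4 D♭5 sounds D#4 G3 G#4 Ab3 Gb4.
Then write for alto flute: it sounds a perfect fourth below written, so the part must be a perfect fourth above concert.
D#4 → G#4
G3 → C4
G#4 → C#5
Ab3 → Db4
Gb4 → Cb5

G#4 C4 C#5 Db4 Cb5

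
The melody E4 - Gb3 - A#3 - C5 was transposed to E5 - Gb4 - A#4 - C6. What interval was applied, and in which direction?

up a perfect octave

Take the first pair: E4 → E5. E to E spans 8 letter names, so the interval is some kind of octave.
E4 to E5 is 12 semitones, which makes it a perfect octave; the second version is higher, so the direction is up.
Checking another pair — C5 → C6 — gives the same interval.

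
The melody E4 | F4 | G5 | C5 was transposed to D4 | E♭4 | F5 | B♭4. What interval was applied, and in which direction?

down a major second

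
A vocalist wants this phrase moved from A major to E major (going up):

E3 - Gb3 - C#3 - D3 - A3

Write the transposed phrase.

B3 Db4 G#3 A3 E4

A major to E major up is a perfect fifth, so every note moves up by that interval.
E3 becomes B3
Gb3 becomes Db4
C#3 becomes G#3
D3 becomes A3
A3 becomes E4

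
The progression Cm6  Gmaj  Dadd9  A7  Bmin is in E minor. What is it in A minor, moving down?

Fm6 Cmaj Gadd9 D7 Emin

E minor down to A minor is a perfect fifth; each chord root moves by that interval while the quality stays the same.
Cm6: root C down a perfect fifth → F, giving Fm6.
Gmaj: root G down a perfect fifth → C, giving Cmaj.
Dadd9: root D down a perfect fifth → G, giving Gadd9.
A7: root A down a perfect fifth → D, giving D7.
Bmin: root B down a perfect fifth → E, giving Emin.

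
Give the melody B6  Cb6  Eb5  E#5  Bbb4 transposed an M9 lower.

B6 down a major ninth is A5.
A major ninth down from Cb6 gives Bbb4.
Eb5: a ninth down reaches D, and 14 semitones makes it Db4.
E#5 down a major ninth is D#4.
Bbb4 down a major ninth is Abb3.

A5 Bbb4 Db4 D#4 Abb3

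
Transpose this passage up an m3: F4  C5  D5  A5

Ab4 Eb5 F5 C6

F4 to Ab4
C5 to Eb5
D5 to F5
A5 to C6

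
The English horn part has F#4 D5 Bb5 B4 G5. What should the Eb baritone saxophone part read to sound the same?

G#5 E6 C7 C#6 A6

First find concert pitch: the English horn sounds a perfect fifth below written, so F#4 D5 Bb5 B4 G5 sounds B3 G4 Eb5 E4 C5.
Then write for Eb baritone saxophone: it sounds a major thirteenth below written, so the part must be a major thirteenth above concert.
B3 → G#5
G4 → E6
Eb5 → C7
E4 → C#6
C5 → A6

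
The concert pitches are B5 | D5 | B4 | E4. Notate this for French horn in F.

Written C4 sounds as F3 on the French horn in F, so concert pitches are written a perfect fifth up.
B5 to F#6
D5 to A5
B4 to F#5
E4 to B4

F#6 A5 F#5 B4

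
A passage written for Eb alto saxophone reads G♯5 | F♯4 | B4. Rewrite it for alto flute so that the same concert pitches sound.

First find concert pitch: the Eb alto saxophone sounds a major sixth below written, so G♯5 F♯4 B4 sounds B4 A3 D4.
Then write for alto flute: it sounds a perfect fourth below written, so the part must be a perfect fourth above concert.
B4 → E5
A3 → D4
D4 → G4

E5 D4 G4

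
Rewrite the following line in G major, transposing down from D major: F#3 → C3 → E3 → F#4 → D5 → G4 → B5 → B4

B2 F2 A2 B3 G4 C4 E5 E4

From D down to G is a perfect fifth; apply that to each pitch.
F#3 to B2
C3 to F2
E3 to A2
F#4 to B3
D5 to G4
G4 to C4
B5 to E5
B4 to E4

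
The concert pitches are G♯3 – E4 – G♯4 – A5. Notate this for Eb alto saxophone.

Written C4 sounds as Eb3 on the Eb alto saxophone, so concert pitches are written a major sixth up.
G#3 to E#4
E4 to C#5
G#4 to E#5
A5 to F#6

E#4 C#5 E#5 F#6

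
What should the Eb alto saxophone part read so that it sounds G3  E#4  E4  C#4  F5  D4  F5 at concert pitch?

E4 C##5 C#5 A#4 D6 B4 D6

Written C4 sounds as Eb3 on the Eb alto saxophone, so concert pitches are written a major sixth up.
G3 → E4
E#4 → C##5
E4 → C#5
C#4 → A#4
F5 → D6
D4 → B4
F5 → D6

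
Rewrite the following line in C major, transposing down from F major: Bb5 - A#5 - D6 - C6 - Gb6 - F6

F5 E#5 A5 G5 Db6 C6

F major to C major down is a perfect fourth, so every note moves down by that interval.
Bb5 → F5
A#5 → E#5
D6 → A5
C6 → G5
Gb6 → Db6
F6 → C6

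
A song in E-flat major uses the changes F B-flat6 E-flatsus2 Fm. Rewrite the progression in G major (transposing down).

A D6 Gsus2 Am

E-flat major down to G major is a minor sixth; each chord root moves by that interval while the quality stays the same.
F: root F down a minor sixth → A, giving A.
B-flat6: root B-flat down a minor sixth → D, giving D6.
E-flatsus2: root E-flat down a minor sixth → G, giving Gsus2.
Fm: root F down a minor sixth → A, giving Am.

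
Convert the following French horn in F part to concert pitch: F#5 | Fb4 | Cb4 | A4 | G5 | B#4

B4 Bbb3 Fb3 D4 C5 E#4

The French horn in F sounds a perfect fifth below written, so transpose each written note down a perfect fifth.
F#5 → B4
Fb4 → Bbb3
Cb4 → Fb3
A4 → D4
G5 → C5
B#4 → E#4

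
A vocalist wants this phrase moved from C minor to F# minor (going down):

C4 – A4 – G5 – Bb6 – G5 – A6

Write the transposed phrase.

From C down to F# is a diminished fifth; apply that to each pitch.
C4 → F#3
A4 → D#4
G5 → C#5
Bb6 → E6
G5 → C#5
A6 → D#6

F#3 D#4 C#5 E6 C#5 D#6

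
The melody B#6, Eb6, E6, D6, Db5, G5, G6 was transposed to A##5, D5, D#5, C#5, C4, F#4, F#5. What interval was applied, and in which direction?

down a minor ninth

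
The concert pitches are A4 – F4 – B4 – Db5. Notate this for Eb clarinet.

Written C4 sounds as Eb4 on the Eb clarinet, so concert pitches are written a minor third down.
A4 becomes F#4
F4 becomes D4
B4 becomes G#4
Db5 becomes Bb4

F#4 D4 G#4 Bb4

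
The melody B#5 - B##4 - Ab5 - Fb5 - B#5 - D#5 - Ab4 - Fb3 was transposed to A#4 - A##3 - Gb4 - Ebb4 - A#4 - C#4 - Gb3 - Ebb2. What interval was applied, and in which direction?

down a major ninth

From B#5 to A#4 is 9 letter names — a ninth of some quality.
A#4 to B#5 is 14 semitones, which makes it a major ninth; the second version is lower, so the direction is down.
Checking another pair — Fb3 → Ebb2 — gives the same interval.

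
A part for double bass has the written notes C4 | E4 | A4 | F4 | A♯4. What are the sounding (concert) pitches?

C3 E3 A3 F3 A#3

The double bass sounds a perfect octave below written, so transpose each written note down a perfect octave.
C4 → C3
E4 → E3
A4 → A3
F4 → F3
A#4 → A#3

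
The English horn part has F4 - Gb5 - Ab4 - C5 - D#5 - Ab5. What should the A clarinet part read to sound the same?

First find concert pitch: the English horn sounds a perfect fifth below written, so F4 Gb5 Ab4 C5 D#5 Ab5 sounds Bb3 Cb5 Db4 F4 G#4 Db5.
Then write for A clarinet: it sounds a minor third below written, so the part must be a minor third above concert.
Bb3 → Db4
Cb5 → Ebb5
Db4 → Fb4
F4 → Ab4
G#4 → B4
Db5 → Fb5

Db4 Ebb5 Fb4 Ab4 B4 Fb5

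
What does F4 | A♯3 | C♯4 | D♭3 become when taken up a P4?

A perfect fourth up from F4 gives Bb4.
A#3: a fourth up reaches D, and 5 semitones makes it D#4.
C#4 up a perfect fourth is F#4.
A perfect fourth up from Db3 gives Gb3.

Bb4 D#4 F#4 Gb3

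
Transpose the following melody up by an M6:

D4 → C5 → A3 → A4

B4 A5 F#4 F#5

A major sixth up from D4 gives B4.
A major sixth up from C5 gives A5.
A3 up a major sixth is F#4.
A major sixth up from A4 gives F#5.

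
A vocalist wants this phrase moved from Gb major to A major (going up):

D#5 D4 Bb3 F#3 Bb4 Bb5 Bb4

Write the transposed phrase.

E##5 E#4 C#4 G##3 C#5 C#6 C#5

From Gb up to A is an augmented second; apply that to each pitch.
D#5 becomes E##5
D4 becomes E#4
Bb3 becomes C#4
F#3 becomes G##3
Bb4 becomes C#5
Bb5 becomes C#6
Bb4 becomes C#5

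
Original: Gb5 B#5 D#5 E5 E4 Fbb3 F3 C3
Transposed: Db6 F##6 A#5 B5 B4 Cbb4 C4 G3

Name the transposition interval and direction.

up a perfect fifth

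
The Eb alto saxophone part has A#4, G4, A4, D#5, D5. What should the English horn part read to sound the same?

First find concert pitch: the Eb alto saxophone sounds a major sixth below written, so A#4 G4 A4 D#5 D5 sounds C#4 Bb3 C4 F#4 F4.
Then write for English horn: it sounds a perfect fifth below written, so the part must be a perfect fifth above concert.
C#4 → G#4
Bb3 → F4
C4 → G4
F#4 → C#5
F4 → C5

G#4 F4 G4 C#5 C5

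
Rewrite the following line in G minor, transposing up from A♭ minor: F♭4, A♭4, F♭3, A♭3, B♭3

A♭ minor to G minor up is a major seventh, so every note moves up by that interval.
Fb4 → Eb5
Ab4 → G5
Fb3 → Eb4
Ab3 → G4
Bb3 → A4

Eb5 G5 Eb4 G4 A4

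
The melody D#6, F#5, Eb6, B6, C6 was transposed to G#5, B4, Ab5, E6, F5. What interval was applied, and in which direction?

Take the first pair: D#6 → G#5. D to G spans 5 letter names, so the interval is some kind of fifth.
G#5 to D#6 is 7 semitones, which makes it a perfect fifth; the second version is lower, so the direction is down.
Checking another pair — C6 → F5 — gives the same interval.

down a perfect fifth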